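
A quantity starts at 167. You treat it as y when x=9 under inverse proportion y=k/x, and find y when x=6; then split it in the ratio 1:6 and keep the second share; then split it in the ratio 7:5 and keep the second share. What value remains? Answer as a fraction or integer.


Start with 167.
Step 1: Inverse prop: k = (167)*9; new y = k/6 = 167*9/6 = 501/2
Step 2: Split 1:6, second share = 501/2 * 6/7 = 1503/7
Step 3: Split 7:5, second share = 1503/7 * 5/12 = 2505/28
Final result = 2505/28

2505/28


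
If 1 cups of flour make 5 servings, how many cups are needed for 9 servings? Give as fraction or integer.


Original: 1 cups for 5 servings
Target servings = 9
Scaling factor = 9/5
New amount = 1 * 9/5
= 9/5
= 9/5 cups

9/5


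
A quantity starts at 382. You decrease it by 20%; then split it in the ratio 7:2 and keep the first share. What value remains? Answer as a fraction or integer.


Start with 382.
Step 1: Decrease by 20%: 382 * 80/100 = 1528/5
Step 2: Split 7:2, first share = 1528/5 * 7/9 = 10696/45
Final result = 10696/45

10696/45


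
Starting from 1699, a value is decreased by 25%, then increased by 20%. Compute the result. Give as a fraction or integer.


Start: 1699
Step 1: decrease by 25% => multiply by 75/100
  1699 * 75/100 = 5097/4
Step 2: increase by 20% => multiply by 120/100
  5097/4 * 120/100 = 15291/10
Final value = 15291/10

15291/10


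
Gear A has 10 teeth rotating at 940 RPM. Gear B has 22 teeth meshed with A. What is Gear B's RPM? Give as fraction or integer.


Gear ratio: teeth_A * RPM_A = teeth_B * RPM_B
10 * 940 = 22 * RPM_B
9400 = 22 * RPM_B
RPM_B = 9400 / 22
RPM_B = 4700/11

4700/11


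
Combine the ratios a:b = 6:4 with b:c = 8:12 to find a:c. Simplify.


Given a:b = 6:4 and b:c = 8:12
Make b consistent. Multiply first ratio by 8: a:b = 48:32
Multiply second ratio by 4: b:c = 32:48
Now b = 32 in both, so a:b:c = 48:32:48
Therefore a:c = 48:48
Simplify by GCD: a:c = 1:1

1:1


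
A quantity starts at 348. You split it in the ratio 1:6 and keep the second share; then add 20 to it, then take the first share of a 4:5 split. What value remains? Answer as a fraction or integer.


Start with 348.
Step 1: Split 1:6, second share = 348 * 6/7 = 2088/7
Step 2: Add 20: 2088/7+20=2228/7; split 4:5 first = 2228/7*4/9 = 8912/63
Final result = 8912/63

8912/63


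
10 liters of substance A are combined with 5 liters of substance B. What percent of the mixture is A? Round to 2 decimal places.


Volume of A = 10 L
Volume of B = 5 L
Total volume = 10 + 5 = 15 L
Percentage of A = (10/15) * 100
= 66.67%

66.67


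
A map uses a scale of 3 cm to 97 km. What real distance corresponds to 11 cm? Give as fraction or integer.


Map scale: 3 cm = 97 km
Measured distance on map = 11 cm
Set up proportion: 11 * 97 / 3
= 1067 / 3
= 1067/3 km

1067/3


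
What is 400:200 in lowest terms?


Find GCD(400, 200)
GCD = 200
Divide both by 200: 400/200 = 2, 200/200 = 1
Simplified ratio = 2:1

2:1


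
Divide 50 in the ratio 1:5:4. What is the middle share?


Ratio = 1:5:4
Total parts = 1 + 5 + 4 = 10
Value per part = 50 / 10 = 5
First share = 1 * 5 = 5
Middle share = 5 * 5 = 25
Third share = 4 * 5 = 20

25


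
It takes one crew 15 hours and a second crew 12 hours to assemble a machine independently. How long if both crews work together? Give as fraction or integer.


Rate of A = 1/15 job per hour
Rate of B = 1/12 job per hour
Combined rate = 1/15 + 1/12
Find common denominator: (12 + 15)/(15*12) = 27/180
Combined rate = 3/20 job per hour
Time together = 1 / (3/20) = 20/3 hours

20/3


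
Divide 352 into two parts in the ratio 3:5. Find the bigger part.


Total parts = 3 + 5 = 8
Value per part = 352 / 8 = 44
First share = 3 * 44 = 132
Second share = 5 * 44 = 220
Larger share = 220

220


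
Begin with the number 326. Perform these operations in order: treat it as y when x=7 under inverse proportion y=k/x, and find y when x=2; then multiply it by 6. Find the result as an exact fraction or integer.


Start with 326.
Step 1: Inverse prop: k = (326)*7; new y = k/2 = 326*7/2 = 1141
Step 2: Multiply by 6: 1141 * 6 = 6846
Final result = 6846

6846


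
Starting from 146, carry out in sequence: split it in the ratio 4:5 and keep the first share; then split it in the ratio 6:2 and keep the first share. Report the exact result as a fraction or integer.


Start with 146.
Step 1: Split 4:5, first share = 146 * 4/9 = 584/9
Step 2: Split 6:2, first share = 584/9 * 6/8 = 146/3
Final result = 146/3

146/3


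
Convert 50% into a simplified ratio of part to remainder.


Part = 50%, Remainder = 50%
Ratio = 50:50
GCD(50, 50) = 50
Simplify: 1:1 = 1:1

1:1


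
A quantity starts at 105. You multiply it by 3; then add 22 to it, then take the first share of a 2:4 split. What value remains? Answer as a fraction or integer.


Start with 105.
Step 1: Multiply by 3: 105 * 3 = 315
Step 2: Add 22: 315+22=337; split 2:4 first = 337*2/6 = 337/3
Final result = 337/3

337/3


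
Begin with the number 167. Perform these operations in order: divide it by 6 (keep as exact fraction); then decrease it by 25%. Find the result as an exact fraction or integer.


Start with 167.
Step 1: Divide by 6: 167 / 6 = 167/6
Step 2: Decrease by 25%: 167/6 * 75/100 = 167/8
Final result = 167/8

167/8


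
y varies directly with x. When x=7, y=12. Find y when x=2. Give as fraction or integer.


Direct proportion: y = kx
Find k: k = 12/7 = 12/7
Compute y at x=2: y = 12/7 * 2
y = 24/7

24/7


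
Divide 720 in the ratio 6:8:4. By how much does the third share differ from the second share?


Total parts = 6 + 8 + 4 = 18
Value per part = 720 / 18 = 40
Shares: 6*40=240, 8*40=320, 4*40=160
Third share = 160, second share = 320
Difference = |160 - 320| = 160

160


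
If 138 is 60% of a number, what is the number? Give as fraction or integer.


Given: 138 is 60% of the whole
Set up: 138 = 60/100 * whole
whole = 138 * 100 / 60
whole = 13800 / 60
whole = 230

230


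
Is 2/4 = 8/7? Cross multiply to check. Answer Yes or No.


Cross multiply to check 2/4 = 8/7
Left cross product: 2 * 7 = 14
Right cross product: 4 * 8 = 32
14 != 32
Not equal, so proportions differ => No

No


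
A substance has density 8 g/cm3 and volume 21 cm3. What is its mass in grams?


Using mass = density * volume
Density = 8 g/cm3
Volume = 21 cm3
Mass = 8 * 21
= 168 g

168


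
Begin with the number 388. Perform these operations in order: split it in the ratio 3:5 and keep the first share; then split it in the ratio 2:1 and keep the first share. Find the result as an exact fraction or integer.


Start with 388.
Step 1: Split 3:5, first share = 388 * 3/8 = 291/2
Step 2: Split 2:1, first share = 291/2 * 2/3 = 97
Final result = 97

97


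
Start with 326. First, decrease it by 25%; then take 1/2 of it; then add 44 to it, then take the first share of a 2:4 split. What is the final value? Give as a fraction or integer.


Start with 326.
Step 1: Decrease by 25%: 326 * 75/100 = 489/2
Step 2: Take 1/2: 489/2 * 1/2 = 489/4
Step 3: Add 44: 489/4+44=665/4; split 2:4 first = 665/4*2/6 = 665/12
Final result = 665/12

665/12


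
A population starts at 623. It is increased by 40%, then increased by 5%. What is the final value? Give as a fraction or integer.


Start: 623
Step 1: increase by 40% => multiply by 140/100
  623 * 140/100 = 4361/5
Step 2: increase by 5% => multiply by 105/100
  4361/5 * 105/100 = 91581/100
Final value = 91581/100

91581/100


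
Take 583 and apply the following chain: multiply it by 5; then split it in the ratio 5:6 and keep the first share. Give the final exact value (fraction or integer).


Start with 583.
Step 1: Multiply by 5: 583 * 5 = 2915
Step 2: Split 5:6, first share = 2915 * 5/11 = 1325
Final result = 1325

1325


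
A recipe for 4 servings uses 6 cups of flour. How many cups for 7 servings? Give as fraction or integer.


Original: 6 cups for 4 servings
Target servings = 7
Scaling factor = 7/4
New amount = 6 * 7/4
= 42/4
= 21/2 cups

21/2


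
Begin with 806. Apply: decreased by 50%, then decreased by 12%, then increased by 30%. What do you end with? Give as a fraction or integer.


Start: 806
Step 1: decrease by 50% => multiply by 50/100
  806 * 50/100 = 403
Step 2: decrease by 12% => multiply by 88/100
  403 * 88/100 = 8866/25
Step 3: increase by 30% => multiply by 130/100
  8866/25 * 130/100 = 57629/125
Final value = 57629/125

57629/125


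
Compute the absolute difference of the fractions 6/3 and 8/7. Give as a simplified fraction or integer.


Simplify: 6/3 = 2 and 8/7 = 8/7
Find common denominator: LCD = 7
Convert: 14/7 and 8/7
Difference = |14 - 8|/7 = 6/7
Simplified = 6/7

6/7


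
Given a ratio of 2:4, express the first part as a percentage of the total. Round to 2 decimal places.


Total parts = 2 + 4 = 6
First part fraction = 2/6
Percentage = (2/6) * 100
= 0.333333 * 100
= 33.33%

33.33


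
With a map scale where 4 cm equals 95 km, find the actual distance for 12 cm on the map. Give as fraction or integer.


Map scale: 4 cm = 95 km
Measured distance on map = 12 cm
Set up proportion: 12 * 95 / 4
= 1140 / 4
= 285 km

285


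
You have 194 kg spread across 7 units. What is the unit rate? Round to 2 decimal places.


Total kg = 194
Number of units = 7
Unit rate = 194 / 7
= 27.71 kg per unit

27.71


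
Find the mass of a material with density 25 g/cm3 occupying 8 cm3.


Using mass = density * volume
Density = 25 g/cm3
Volume = 8 cm3
Mass = 25 * 8
= 200 g

200


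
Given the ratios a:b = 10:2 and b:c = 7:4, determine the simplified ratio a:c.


Given a:b = 10:2 and b:c = 7:4
Make b consistent. Multiply first ratio by 7: a:b = 70:14
Multiply second ratio by 2: b:c = 14:8
Now b = 14 in both, so a:b:c = 70:14:8
Therefore a:c = 70:8
Simplify by GCD: a:c = 35:4

35:4


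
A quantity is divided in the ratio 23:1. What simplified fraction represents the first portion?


Total parts = 23 + 1 = 24
First part fraction = 23/24
Simplify: 23/24 = 23/24

23/24


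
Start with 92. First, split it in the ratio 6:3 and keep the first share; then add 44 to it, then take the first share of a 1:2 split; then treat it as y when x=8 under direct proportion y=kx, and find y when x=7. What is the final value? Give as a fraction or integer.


Start with 92.
Step 1: Split 6:3, first share = 92 * 6/9 = 184/3
Step 2: Add 44: 184/3+44=316/3; split 1:2 first = 316/3*1/3 = 316/9
Step 3: Direct prop: k = (316/9)/8; new y = k*7 = 316/9*7/8 = 553/18
Final result = 553/18

553/18


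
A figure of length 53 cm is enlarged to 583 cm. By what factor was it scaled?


Original length = 53 cm
Scaled length = 583 cm
Scale factor = 583 / 53
= 11

11


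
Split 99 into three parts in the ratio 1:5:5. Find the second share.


Ratio = 1:5:5
Total parts = 1 + 5 + 5 = 11
Value per part = 99 / 11 = 9
First share = 1 * 9 = 9
Middle share = 5 * 9 = 45
Third share = 5 * 9 = 45

45


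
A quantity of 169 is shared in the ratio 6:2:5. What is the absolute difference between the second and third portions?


Total parts = 6 + 2 + 5 = 13
Value per part = 169 / 13 = 13
Shares: 6*13=78, 2*13=26, 5*13=65
Second share = 26, third share = 65
Difference = |26 - 65| = 39

39


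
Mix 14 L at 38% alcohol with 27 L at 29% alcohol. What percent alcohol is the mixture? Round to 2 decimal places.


Solute in mixture 1 = 38% of 14 L = 14*38/100 = 133/25 L
Solute in mixture 2 = 29% of 27 L = 27*29/100 = 783/100 L
Total solute = 133/25 + 783/100 = 263/20 L
Total volume = 14 + 27 = 41 L
Final concentration = 263/20/41 * 100 = 32.07%

32.07


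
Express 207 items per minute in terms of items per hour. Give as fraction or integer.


Converting from per minute to per hour
Rate = 207 items per minute
Multiply by 60: 207 * 60
= 12420 items per hour

12420


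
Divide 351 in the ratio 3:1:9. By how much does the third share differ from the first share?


Total parts = 3 + 1 + 9 = 13
Value per part = 351 / 13 = 27
Shares: 3*27=81, 1*27=27, 9*27=243
Third share = 243, first share = 81
Difference = |243 - 81| = 162

162


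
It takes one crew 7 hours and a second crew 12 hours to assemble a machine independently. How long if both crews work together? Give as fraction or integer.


Rate of A = 1/7 job per hour
Rate of B = 1/12 job per hour
Combined rate = 1/7 + 1/12
Find common denominator: (12 + 7)/(7*12) = 19/84
Combined rate = 19/84 job per hour
Time together = 1 / (19/84) = 84/19 hours

84/19


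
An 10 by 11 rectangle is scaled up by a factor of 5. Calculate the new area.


Original dimensions: 10 x 11
Enlargement factor = 5
New width = 10 * 5 = 50
New height = 11 * 5 = 55
New area = 50 * 55 = 2750

2750


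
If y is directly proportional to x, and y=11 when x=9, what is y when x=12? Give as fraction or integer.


Direct proportion: y = kx
Find k: k = 11/9 = 11/9
Compute y at x=12: y = 11/9 * 12
y = 44/3

44/3


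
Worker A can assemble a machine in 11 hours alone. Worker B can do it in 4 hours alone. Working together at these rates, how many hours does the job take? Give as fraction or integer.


Rate of A = 1/11 job per hour
Rate of B = 1/4 job per hour
Combined rate = 1/11 + 1/4
Find common denominator: (4 + 11)/(11*4) = 15/44
Combined rate = 15/44 job per hour
Time together = 1 / (15/44) = 44/15 hours

44/15


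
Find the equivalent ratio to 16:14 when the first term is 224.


Original ratio: 16:14
First term target: 224
Scale factor = 224 / 16 = 14
Multiply second term: 14 * 14 = 196
Equivalent ratio = 224:196

224:196


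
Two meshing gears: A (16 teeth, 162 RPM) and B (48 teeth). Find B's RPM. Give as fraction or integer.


Gear ratio: teeth_A * RPM_A = teeth_B * RPM_B
16 * 162 = 48 * RPM_B
2592 = 48 * RPM_B
RPM_B = 2592 / 48
RPM_B = 54

54


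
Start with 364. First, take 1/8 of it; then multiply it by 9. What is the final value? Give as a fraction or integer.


Start with 364.
Step 1: Take 1/8: 364 * 1/8 = 91/2
Step 2: Multiply by 9: 91/2 * 9 = 819/2
Final result = 819/2

819/2


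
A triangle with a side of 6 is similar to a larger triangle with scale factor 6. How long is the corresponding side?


Similar triangles have proportional sides
Scale factor = 6
Smaller side = 6
Corresponding larger side = 6 * 6
= 36

36


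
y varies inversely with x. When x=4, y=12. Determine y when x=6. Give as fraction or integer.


Inverse proportion: y = k/x
Find k: k = 4 * 12 = 48
Compute y at x=6: y = 48/6
y = 8

8


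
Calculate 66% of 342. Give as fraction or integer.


Compute 66% of 342
Convert percentage: 66% = 66/100
Multiply: 342 * 66/100
= 22572/100
= 5643/25

5643/25


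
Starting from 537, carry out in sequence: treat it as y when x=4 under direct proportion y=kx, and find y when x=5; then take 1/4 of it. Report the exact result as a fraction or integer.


Start with 537.
Step 1: Direct prop: k = (537)/4; new y = k*5 = 537*5/4 = 2685/4
Step 2: Take 1/4: 2685/4 * 1/4 = 2685/16
Final result = 2685/16

2685/16


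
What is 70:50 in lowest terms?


Find GCD(70, 50)
GCD = 10
Divide both by 10: 70/10 = 7, 50/10 = 5
Simplified ratio = 7:5

7:5


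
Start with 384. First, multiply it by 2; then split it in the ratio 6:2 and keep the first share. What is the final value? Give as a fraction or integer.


Start with 384.
Step 1: Multiply by 2: 384 * 2 = 768
Step 2: Split 6:2, first share = 768 * 6/8 = 576
Final result = 576

576


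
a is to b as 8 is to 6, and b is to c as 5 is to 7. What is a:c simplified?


Given a:b = 8:6 and b:c = 5:7
Make b consistent. Multiply first ratio by 5: a:b = 40:30
Multiply second ratio by 6: b:c = 30:42
Now b = 30 in both, so a:b:c = 40:30:42
Therefore a:c = 40:42
Simplify by GCD: a:c = 20:21

20:21


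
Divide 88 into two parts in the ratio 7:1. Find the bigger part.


Total parts = 7 + 1 = 8
Value per part = 88 / 8 = 11
First share = 7 * 11 = 77
Second share = 1 * 11 = 11
Larger share = 77

77


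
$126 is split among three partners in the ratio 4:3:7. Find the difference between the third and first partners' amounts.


Total parts = 4 + 3 + 7 = 14
Value per part = 126 / 14 = 9
Shares: 4*9=36, 3*9=27, 7*9=63
Third share = 63, first share = 36
Difference = |63 - 36| = 27

27


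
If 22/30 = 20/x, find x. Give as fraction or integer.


Setting up: 22/30 = 20/x
Cross multiply: 22 * x = 30 * 20
22x = 600
x = 600/22
x = 300/11

300/11


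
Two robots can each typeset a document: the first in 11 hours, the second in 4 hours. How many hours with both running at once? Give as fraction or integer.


Rate of A = 1/11 job per hour
Rate of B = 1/4 job per hour
Combined rate = 1/11 + 1/4
Find common denominator: (4 + 11)/(11*4) = 15/44
Combined rate = 15/44 job per hour
Time together = 1 / (15/44) = 44/15 hours

44/15


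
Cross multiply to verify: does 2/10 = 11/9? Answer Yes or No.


Cross multiply to check 2/10 = 11/9
Left cross product: 2 * 9 = 18
Right cross product: 10 * 11 = 110
18 != 110
Not equal, so proportions differ => No

No


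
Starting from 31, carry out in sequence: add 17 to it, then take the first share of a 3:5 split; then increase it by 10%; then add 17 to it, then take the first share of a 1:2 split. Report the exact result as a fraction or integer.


Start with 31.
Step 1: Add 17: 31+17=48; split 3:5 first = 48*3/8 = 18
Step 2: Increase by 10%: 18 * 110/100 = 99/5
Step 3: Add 17: 99/5+17=184/5; split 1:2 first = 184/5*1/3 = 184/15
Final result = 184/15

184/15


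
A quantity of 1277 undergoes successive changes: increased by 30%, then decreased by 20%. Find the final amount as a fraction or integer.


Start: 1277
Step 1: increase by 30% => multiply by 130/100
  1277 * 130/100 = 16601/10
Step 2: decrease by 20% => multiply by 80/100
  16601/10 * 80/100 = 33202/25
Final value = 33202/25

33202/25


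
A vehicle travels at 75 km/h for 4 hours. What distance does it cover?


Using distance = speed * time
Speed = 75 km/h
Time = 4 hours
Distance = 75 * 4
= 300 km

300


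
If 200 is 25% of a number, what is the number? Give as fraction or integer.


Given: 200 is 25% of the whole
Set up: 200 = 25/100 * whole
whole = 200 * 100 / 25
whole = 20000 / 25
whole = 800

800


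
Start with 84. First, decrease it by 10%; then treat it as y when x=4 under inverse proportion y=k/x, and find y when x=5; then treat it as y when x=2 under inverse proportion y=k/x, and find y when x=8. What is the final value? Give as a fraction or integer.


Start with 84.
Step 1: Decrease by 10%: 84 * 90/100 = 378/5
Step 2: Inverse prop: k = (378/5)*4; new y = k/5 = 378/5*4/5 = 1512/25
Step 3: Inverse prop: k = (1512/25)*2; new y = k/8 = 1512/25*2/8 = 378/25
Final result = 378/25

378/25


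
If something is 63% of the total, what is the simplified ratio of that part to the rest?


Part = 63%, Remainder = 37%
Ratio = 63:37
GCD(63, 37) = 1
Simplify: 63:37 = 63:37

63:37


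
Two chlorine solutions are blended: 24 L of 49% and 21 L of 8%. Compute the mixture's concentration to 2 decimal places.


Solute in mixture 1 = 49% of 24 L = 24*49/100 = 294/25 L
Solute in mixture 2 = 8% of 21 L = 21*8/100 = 42/25 L
Total solute = 294/25 + 42/25 = 336/25 L
Total volume = 24 + 21 = 45 L
Final concentration = 336/25/45 * 100 = 29.87%

29.87


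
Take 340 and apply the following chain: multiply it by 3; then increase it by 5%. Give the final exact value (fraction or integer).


Start with 340.
Step 1: Multiply by 3: 340 * 3 = 1020
Step 2: Increase by 5%: 1020 * 105/100 = 1071
Final result = 1071

1071


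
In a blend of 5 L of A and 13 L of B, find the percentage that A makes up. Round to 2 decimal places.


Volume of A = 5 L
Volume of B = 13 L
Total volume = 5 + 13 = 18 L
Percentage of A = (5/18) * 100
= 27.78%

27.78


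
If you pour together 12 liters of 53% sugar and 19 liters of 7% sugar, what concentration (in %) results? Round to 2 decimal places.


Solute in mixture 1 = 53% of 12 L = 12*53/100 = 159/25 L
Solute in mixture 2 = 7% of 19 L = 19*7/100 = 133/100 L
Total solute = 159/25 + 133/100 = 769/100 L
Total volume = 12 + 19 = 31 L
Final concentration = 769/100/31 * 100 = 24.81%

24.81


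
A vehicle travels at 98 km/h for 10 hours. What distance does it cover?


Using distance = speed * time
Speed = 98 km/h
Time = 10 hours
Distance = 98 * 10
= 980 km

980


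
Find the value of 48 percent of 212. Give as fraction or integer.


Compute 48% of 212
Convert percentage: 48% = 48/100
Multiply: 212 * 48/100
= 10176/100
= 2544/25

2544/25


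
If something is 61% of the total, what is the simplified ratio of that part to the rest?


Part = 61%, Remainder = 39%
Ratio = 61:39
GCD(61, 39) = 1
Simplify: 61:39 = 61:39

61:39


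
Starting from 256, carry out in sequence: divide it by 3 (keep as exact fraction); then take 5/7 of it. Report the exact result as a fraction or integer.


Start with 256.
Step 1: Divide by 3: 256 / 3 = 256/3
Step 2: Take 5/7: 256/3 * 5/7 = 1280/21
Final result = 1280/21

1280/21


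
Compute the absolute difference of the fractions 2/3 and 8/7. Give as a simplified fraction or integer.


Simplify: 2/3 = 2/3 and 8/7 = 8/7
Find common denominator: LCD = 21
Convert: 14/21 and 24/21
Difference = |14 - 24|/21 = 10/21
Simplified = 10/21

10/21


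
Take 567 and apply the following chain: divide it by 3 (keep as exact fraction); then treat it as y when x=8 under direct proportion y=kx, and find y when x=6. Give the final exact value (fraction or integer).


Start with 567.
Step 1: Divide by 3: 567 / 3 = 189
Step 2: Direct prop: k = (189)/8; new y = k*6 = 189*6/8 = 567/4
Final result = 567/4

567/4


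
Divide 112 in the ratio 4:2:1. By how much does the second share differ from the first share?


Total parts = 4 + 2 + 1 = 7
Value per part = 112 / 7 = 16
Shares: 4*16=64, 2*16=32, 1*16=16
Second share = 32, first share = 64
Difference = |32 - 64| = 32

32


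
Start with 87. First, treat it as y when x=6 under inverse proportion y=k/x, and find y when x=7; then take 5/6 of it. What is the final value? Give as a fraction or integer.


Start with 87.
Step 1: Inverse prop: k = (87)*6; new y = k/7 = 87*6/7 = 522/7
Step 2: Take 5/6: 522/7 * 5/6 = 435/7
Final result = 435/7

435/7


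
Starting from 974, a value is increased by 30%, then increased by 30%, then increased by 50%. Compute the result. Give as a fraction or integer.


Start: 974
Step 1: increase by 30% => multiply by 130/100
  974 * 130/100 = 6331/5
Step 2: increase by 30% => multiply by 130/100
  6331/5 * 130/100 = 82303/50
Step 3: increase by 50% => multiply by 150/100
  82303/50 * 150/100 = 246909/100
Final value = 246909/100

246909/100


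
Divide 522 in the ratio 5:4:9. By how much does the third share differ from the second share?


Total parts = 5 + 4 + 9 = 18
Value per part = 522 / 18 = 29
Shares: 5*29=145, 4*29=116, 9*29=261
Third share = 261, second share = 116
Difference = |261 - 116| = 145

145


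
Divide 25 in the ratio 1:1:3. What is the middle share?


Ratio = 1:1:3
Total parts = 1 + 1 + 3 = 5
Value per part = 25 / 5 = 5
First share = 1 * 5 = 5
Middle share = 1 * 5 = 5
Third share = 3 * 5 = 15

5


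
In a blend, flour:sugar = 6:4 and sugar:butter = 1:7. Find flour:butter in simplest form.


Given a:b = 6:4 and b:c = 1:7
Make b consistent. Multiply first ratio by 1: a:b = 6:4
Multiply second ratio by 4: b:c = 4:28
Now b = 4 in both, so a:b:c = 6:4:28
Therefore a:c = 6:28
Simplify by GCD: a:c = 3:14

3:14


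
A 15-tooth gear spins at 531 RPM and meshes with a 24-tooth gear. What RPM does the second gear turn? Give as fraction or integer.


Gear ratio: teeth_A * RPM_A = teeth_B * RPM_B
15 * 531 = 24 * RPM_B
7965 = 24 * RPM_B
RPM_B = 7965 / 24
RPM_B = 2655/8

2655/8


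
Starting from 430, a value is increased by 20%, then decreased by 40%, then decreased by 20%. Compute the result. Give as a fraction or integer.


Start: 430
Step 1: increase by 20% => multiply by 120/100
  430 * 120/100 = 516
Step 2: decrease by 40% => multiply by 60/100
  516 * 60/100 = 1548/5
Step 3: decrease by 20% => multiply by 80/100
  1548/5 * 80/100 = 6192/25
Final value = 6192/25

6192/25


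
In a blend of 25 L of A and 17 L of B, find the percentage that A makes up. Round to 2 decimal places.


Volume of A = 25 L
Volume of B = 17 L
Total volume = 25 + 17 = 42 L
Percentage of A = (25/42) * 100
= 59.52%

59.52


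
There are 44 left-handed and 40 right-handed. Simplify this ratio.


Find GCD(44, 40)
GCD = 4
Divide both by 4: 44/4 = 11, 40/4 = 10
Simplified ratio = 11:10

11:10


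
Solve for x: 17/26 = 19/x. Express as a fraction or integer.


Setting up: 17/26 = 19/x
Cross multiply: 17 * x = 26 * 19
17x = 494
x = 494/17
x = 494/17

494/17


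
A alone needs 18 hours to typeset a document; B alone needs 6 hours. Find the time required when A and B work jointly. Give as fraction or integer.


Rate of A = 1/18 job per hour
Rate of B = 1/6 job per hour
Combined rate = 1/18 + 1/6
Find common denominator: (6 + 18)/(18*6) = 24/108
Combined rate = 2/9 job per hour
Time together = 1 / (2/9) = 9/2 hours

9/2


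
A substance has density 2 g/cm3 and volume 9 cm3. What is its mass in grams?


Using mass = density * volume
Density = 2 g/cm3
Volume = 9 cm3
Mass = 2 * 9
= 18 g

18


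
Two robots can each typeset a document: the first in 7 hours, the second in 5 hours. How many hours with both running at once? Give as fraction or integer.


Rate of A = 1/7 job per hour
Rate of B = 1/5 job per hour
Combined rate = 1/7 + 1/5
Find common denominator: (5 + 7)/(7*5) = 12/35
Combined rate = 12/35 job per hour
Time together = 1 / (12/35) = 35/12 hours

35/12


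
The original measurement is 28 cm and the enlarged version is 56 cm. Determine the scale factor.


Original length = 28 cm
Scaled length = 56 cm
Scale factor = 56 / 28
= 2

2


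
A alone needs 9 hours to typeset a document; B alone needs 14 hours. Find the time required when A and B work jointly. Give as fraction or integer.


Rate of A = 1/9 job per hour
Rate of B = 1/14 job per hour
Combined rate = 1/9 + 1/14
Find common denominator: (14 + 9)/(9*14) = 23/126
Combined rate = 23/126 job per hour
Time together = 1 / (23/126) = 126/23 hours

126/23


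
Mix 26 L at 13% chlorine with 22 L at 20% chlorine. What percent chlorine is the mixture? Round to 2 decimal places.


Solute in mixture 1 = 13% of 26 L = 26*13/100 = 169/50 L
Solute in mixture 2 = 20% of 22 L = 22*20/100 = 22/5 L
Total solute = 169/50 + 22/5 = 389/50 L
Total volume = 26 + 22 = 48 L
Final concentration = 389/50/48 * 100 = 16.21%

16.21


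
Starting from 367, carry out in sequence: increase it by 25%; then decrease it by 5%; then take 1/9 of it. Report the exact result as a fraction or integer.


Start with 367.
Step 1: Increase by 25%: 367 * 125/100 = 1835/4
Step 2: Decrease by 5%: 1835/4 * 95/100 = 6973/16
Step 3: Take 1/9: 6973/16 * 1/9 = 6973/144
Final result = 6973/144

6973/144


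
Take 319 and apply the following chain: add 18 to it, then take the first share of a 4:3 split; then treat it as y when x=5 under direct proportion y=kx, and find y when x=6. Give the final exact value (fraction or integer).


Start with 319.
Step 1: Add 18: 319+18=337; split 4:3 first = 337*4/7 = 1348/7
Step 2: Direct prop: k = (1348/7)/5; new y = k*6 = 1348/7*6/5 = 8088/35
Final result = 8088/35

8088/35


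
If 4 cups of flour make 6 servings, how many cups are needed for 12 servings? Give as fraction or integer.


Original: 4 cups for 6 servings
Target servings = 12
Scaling factor = 12/6
New amount = 4 * 12/6
= 48/6
= 8 cups

8


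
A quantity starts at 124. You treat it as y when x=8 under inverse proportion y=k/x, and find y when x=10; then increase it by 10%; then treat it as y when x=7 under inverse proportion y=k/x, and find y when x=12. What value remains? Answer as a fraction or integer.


Start with 124.
Step 1: Inverse prop: k = (124)*8; new y = k/10 = 124*8/10 = 496/5
Step 2: Increase by 10%: 496/5 * 110/100 = 2728/25
Step 3: Inverse prop: k = (2728/25)*7; new y = k/12 = 2728/25*7/12 = 4774/75
Final result = 4774/75

4774/75


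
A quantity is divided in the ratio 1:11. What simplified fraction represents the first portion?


Total parts = 1 + 11 = 12
First part fraction = 1/12
Simplify: 1/12 = 1/12

1/12


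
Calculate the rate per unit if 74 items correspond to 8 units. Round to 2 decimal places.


Total items = 74
Number of units = 8
Unit rate = 74 / 8
= 9.25 items per unit

9.25


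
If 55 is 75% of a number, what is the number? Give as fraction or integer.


Given: 55 is 75% of the whole
Set up: 55 = 75/100 * whole
whole = 55 * 100 / 75
whole = 5500 / 75
whole = 220/3

220/3


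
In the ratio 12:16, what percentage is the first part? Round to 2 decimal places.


Total parts = 12 + 16 = 28
First part fraction = 12/28
Percentage = (12/28) * 100
= 0.428571 * 100
= 42.86%

42.86


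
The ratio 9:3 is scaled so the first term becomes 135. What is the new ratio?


Original ratio: 9:3
First term target: 135
Scale factor = 135 / 9 = 15
Multiply second term: 3 * 15 = 45
Equivalent ratio = 135:45

135:45


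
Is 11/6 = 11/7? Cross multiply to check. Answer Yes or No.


Cross multiply to check 11/6 = 11/7
Left cross product: 11 * 7 = 77
Right cross product: 6 * 11 = 66
77 != 66
Not equal, so proportions differ => No

No


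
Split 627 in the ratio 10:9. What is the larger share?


Total parts = 10 + 9 = 19
Value per part = 627 / 19 = 33
First share = 10 * 33 = 330
Second share = 9 * 33 = 297
Larger share = 330

330


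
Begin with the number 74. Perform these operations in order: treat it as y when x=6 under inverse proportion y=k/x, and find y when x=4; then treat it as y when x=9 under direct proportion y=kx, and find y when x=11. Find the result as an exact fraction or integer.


Start with 74.
Step 1: Inverse prop: k = (74)*6; new y = k/4 = 74*6/4 = 111
Step 2: Direct prop: k = (111)/9; new y = k*11 = 111*11/9 = 407/3
Final result = 407/3

407/3


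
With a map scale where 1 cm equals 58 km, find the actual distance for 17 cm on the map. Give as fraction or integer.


Map scale: 1 cm = 58 km
Measured distance on map = 17 cm
Set up proportion: 17 * 58 / 1
= 986 / 1
= 986 km

986


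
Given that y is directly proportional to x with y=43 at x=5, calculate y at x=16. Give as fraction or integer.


Direct proportion: y = kx
Find k: k = 43/5 = 43/5
Compute y at x=16: y = 43/5 * 16
y = 688/5

688/5


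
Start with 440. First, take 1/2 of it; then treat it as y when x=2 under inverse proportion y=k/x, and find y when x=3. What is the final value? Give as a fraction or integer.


Start with 440.
Step 1: Take 1/2: 440 * 1/2 = 220
Step 2: Inverse prop: k = (220)*2; new y = k/3 = 220*2/3 = 440/3
Final result = 440/3

440/3


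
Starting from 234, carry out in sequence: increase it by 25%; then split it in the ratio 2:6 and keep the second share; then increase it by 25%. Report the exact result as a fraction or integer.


Start with 234.
Step 1: Increase by 25%: 234 * 125/100 = 585/2
Step 2: Split 2:6, second share = 585/2 * 6/8 = 1755/8
Step 3: Increase by 25%: 1755/8 * 125/100 = 8775/32
Final result = 8775/32

8775/32


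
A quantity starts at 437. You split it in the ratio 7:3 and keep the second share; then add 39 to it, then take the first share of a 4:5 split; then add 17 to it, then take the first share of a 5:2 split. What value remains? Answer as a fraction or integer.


Start with 437.
Step 1: Split 7:3, second share = 437 * 3/10 = 1311/10
Step 2: Add 39: 1311/10+39=1701/10; split 4:5 first = 1701/10*4/9 = 378/5
Step 3: Add 17: 378/5+17=463/5; split 5:2 first = 463/5*5/7 = 463/7
Final result = 463/7

463/7


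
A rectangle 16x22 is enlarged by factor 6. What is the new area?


Original dimensions: 16 x 22
Enlargement factor = 6
New width = 16 * 6 = 96
New height = 22 * 6 = 132
New area = 96 * 132 = 12672

12672


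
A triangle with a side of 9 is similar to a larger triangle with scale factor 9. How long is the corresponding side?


Similar triangles have proportional sides
Scale factor = 9
Smaller side = 9
Corresponding larger side = 9 * 9
= 81

81


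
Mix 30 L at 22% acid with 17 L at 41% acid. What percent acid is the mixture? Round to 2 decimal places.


Solute in mixture 1 = 22% of 30 L = 30*22/100 = 33/5 L
Solute in mixture 2 = 41% of 17 L = 17*41/100 = 697/100 L
Total solute = 33/5 + 697/100 = 1357/100 L
Total volume = 30 + 17 = 47 L
Final concentration = 1357/100/47 * 100 = 28.87%

28.87


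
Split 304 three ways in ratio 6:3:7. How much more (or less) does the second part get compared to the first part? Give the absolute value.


Total parts = 6 + 3 + 7 = 16
Value per part = 304 / 16 = 19
Shares: 6*19=114, 3*19=57, 7*19=133
Second share = 57, first share = 114
Difference = |57 - 114| = 57

57


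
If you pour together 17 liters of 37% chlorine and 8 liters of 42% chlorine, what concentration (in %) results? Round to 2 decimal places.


Solute in mixture 1 = 37% of 17 L = 17*37/100 = 629/100 L
Solute in mixture 2 = 42% of 8 L = 8*42/100 = 84/25 L
Total solute = 629/100 + 84/25 = 193/20 L
Total volume = 17 + 8 = 25 L
Final concentration = 193/20/25 * 100 = 38.60%

38.60


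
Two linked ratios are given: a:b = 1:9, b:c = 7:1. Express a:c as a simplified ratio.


Given a:b = 1:9 and b:c = 7:1
Make b consistent. Multiply first ratio by 7: a:b = 7:63
Multiply second ratio by 9: b:c = 63:9
Now b = 63 in both, so a:b:c = 7:63:9
Therefore a:c = 7:9
Simplify by GCD: a:c = 7:9

7:9


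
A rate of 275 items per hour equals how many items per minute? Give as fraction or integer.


Converting from per hour to per minute
Rate = 275 items per hour
Divide by 60: 275/60
= 55/12 items per minute

55/12


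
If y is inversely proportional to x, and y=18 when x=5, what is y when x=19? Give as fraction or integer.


Inverse proportion: y = k/x
Find k: k = 5 * 18 = 90
Compute y at x=19: y = 90/19
y = 90/19

90/19


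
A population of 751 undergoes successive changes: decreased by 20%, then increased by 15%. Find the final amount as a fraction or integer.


Start: 751
Step 1: decrease by 20% => multiply by 80/100
  751 * 80/100 = 3004/5
Step 2: increase by 15% => multiply by 115/100
  3004/5 * 115/100 = 17273/25
Final value = 17273/25

17273/25


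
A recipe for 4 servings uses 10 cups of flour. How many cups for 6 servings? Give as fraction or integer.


Original: 10 cups for 4 servings
Target servings = 6
Scaling factor = 6/4
New amount = 10 * 6/4
= 60/4
= 15 cups

15


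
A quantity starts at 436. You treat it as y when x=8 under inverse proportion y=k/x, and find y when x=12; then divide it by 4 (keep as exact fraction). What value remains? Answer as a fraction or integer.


Start with 436.
Step 1: Inverse prop: k = (436)*8; new y = k/12 = 436*8/12 = 872/3
Step 2: Divide by 4: 872/3 / 4 = 218/3
Final result = 218/3

218/3


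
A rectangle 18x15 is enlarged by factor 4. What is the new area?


Original dimensions: 18 x 15
Enlargement factor = 4
New width = 18 * 4 = 72
New height = 15 * 4 = 60
New area = 72 * 60 = 4320

4320


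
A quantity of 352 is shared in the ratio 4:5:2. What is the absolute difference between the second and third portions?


Total parts = 4 + 5 + 2 = 11
Value per part = 352 / 11 = 32
Shares: 4*32=128, 5*32=160, 2*32=64
Second share = 160, third share = 64
Difference = |160 - 64| = 96

96


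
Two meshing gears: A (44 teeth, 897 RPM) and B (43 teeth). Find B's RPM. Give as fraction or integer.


Gear ratio: teeth_A * RPM_A = teeth_B * RPM_B
44 * 897 = 43 * RPM_B
39468 = 43 * RPM_B
RPM_B = 39468 / 43
RPM_B = 39468/43

39468/43


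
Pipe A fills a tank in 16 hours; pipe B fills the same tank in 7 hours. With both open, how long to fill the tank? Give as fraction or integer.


Rate of A = 1/16 job per hour
Rate of B = 1/7 job per hour
Combined rate = 1/16 + 1/7
Find common denominator: (7 + 16)/(16*7) = 23/112
Combined rate = 23/112 job per hour
Time together = 1 / (23/112) = 112/23 hours

112/23


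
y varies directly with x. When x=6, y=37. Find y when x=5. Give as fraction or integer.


Direct proportion: y = kx
Find k: k = 37/6 = 37/6
Compute y at x=5: y = 37/6 * 5
y = 185/6

185/6


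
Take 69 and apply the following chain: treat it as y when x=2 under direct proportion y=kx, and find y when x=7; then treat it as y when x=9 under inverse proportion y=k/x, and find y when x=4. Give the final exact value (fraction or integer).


Start with 69.
Step 1: Direct prop: k = (69)/2; new y = k*7 = 69*7/2 = 483/2
Step 2: Inverse prop: k = (483/2)*9; new y = k/4 = 483/2*9/4 = 4347/8
Final result = 4347/8

4347/8


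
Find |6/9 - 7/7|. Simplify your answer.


Simplify: 6/9 = 2/3 and 7/7 = 1
Find common denominator: LCD = 3
Convert: 2/3 and 3/3
Difference = |2 - 3|/3 = 1/3
Simplified = 1/3

1/3


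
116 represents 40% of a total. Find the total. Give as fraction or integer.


Given: 116 is 40% of the whole
Set up: 116 = 40/100 * whole
whole = 116 * 100 / 40
whole = 11600 / 40
whole = 290

290


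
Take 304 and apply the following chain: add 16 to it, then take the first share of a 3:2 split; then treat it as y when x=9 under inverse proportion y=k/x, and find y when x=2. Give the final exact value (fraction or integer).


Start with 304.
Step 1: Add 16: 304+16=320; split 3:2 first = 320*3/5 = 192
Step 2: Inverse prop: k = (192)*9; new y = k/2 = 192*9/2 = 864
Final result = 864

864


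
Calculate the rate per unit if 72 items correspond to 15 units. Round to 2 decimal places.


Total items = 72
Number of units = 15
Unit rate = 72 / 15
= 4.80 items per unit

4.80


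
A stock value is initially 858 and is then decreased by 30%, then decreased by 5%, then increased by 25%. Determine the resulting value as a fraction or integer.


Start: 858
Step 1: decrease by 30% => multiply by 70/100
  858 * 70/100 = 3003/5
Step 2: decrease by 5% => multiply by 95/100
  3003/5 * 95/100 = 57057/100
Step 3: increase by 25% => multiply by 125/100
  57057/100 * 125/100 = 57057/80
Final value = 57057/80

57057/80


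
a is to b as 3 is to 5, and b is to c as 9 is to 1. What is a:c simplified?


Given a:b = 3:5 and b:c = 9:1
Make b consistent. Multiply first ratio by 9: a:b = 27:45
Multiply second ratio by 5: b:c = 45:5
Now b = 45 in both, so a:b:c = 27:45:5
Therefore a:c = 27:5
Simplify by GCD: a:c = 27:5

27:5


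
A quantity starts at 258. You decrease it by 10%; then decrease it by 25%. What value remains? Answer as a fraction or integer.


Start with 258.
Step 1: Decrease by 10%: 258 * 90/100 = 1161/5
Step 2: Decrease by 25%: 1161/5 * 75/100 = 3483/20
Final result = 3483/20

3483/20


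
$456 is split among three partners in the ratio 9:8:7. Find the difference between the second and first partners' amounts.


Total parts = 9 + 8 + 7 = 24
Value per part = 456 / 24 = 19
Shares: 9*19=171, 8*19=152, 7*19=133
Second share = 152, first share = 171
Difference = |152 - 171| = 19

19


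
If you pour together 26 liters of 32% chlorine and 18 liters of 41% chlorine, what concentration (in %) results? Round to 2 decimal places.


Solute in mixture 1 = 32% of 26 L = 26*32/100 = 208/25 L
Solute in mixture 2 = 41% of 18 L = 18*41/100 = 369/50 L
Total solute = 208/25 + 369/50 = 157/10 L
Total volume = 26 + 18 = 44 L
Final concentration = 157/10/44 * 100 = 35.68%

35.68


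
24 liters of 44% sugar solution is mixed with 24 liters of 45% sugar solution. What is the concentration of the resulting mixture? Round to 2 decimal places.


Solute in mixture 1 = 44% of 24 L = 24*44/100 = 264/25 L
Solute in mixture 2 = 45% of 24 L = 24*45/100 = 54/5 L
Total solute = 264/25 + 54/5 = 534/25 L
Total volume = 24 + 24 = 48 L
Final concentration = 534/25/48 * 100 = 44.50%

44.50
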